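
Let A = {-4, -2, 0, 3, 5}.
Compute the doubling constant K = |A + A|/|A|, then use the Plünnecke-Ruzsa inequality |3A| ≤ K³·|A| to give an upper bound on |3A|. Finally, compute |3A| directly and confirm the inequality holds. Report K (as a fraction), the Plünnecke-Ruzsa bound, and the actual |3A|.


|A| = 5.
Step 1: Compute A + A by enumerating all 25 pairs.
A + A = {-8, -6, -4, -2, -1, 0, 1, 3, 5, 6, 8, 10}, so |A + A| = 12.
Step 2: Doubling constant K = |A + A|/|A| = 12/5 = 12/5 ≈ 2.4000.
Step 3: Plünnecke-Ruzsa gives |3A| ≤ K³·|A| = (2.4000)³ · 5 ≈ 69.1200.
Step 4: Compute 3A = A + A + A directly by enumerating all triples (a,b,c) ∈ A³; |3A| = 22.
Step 5: Check 22 ≤ 69.1200? Yes ✓.

K = 12/5, Plünnecke-Ruzsa bound K³|A| ≈ 69.1200, |3A| = 22, inequality holds.


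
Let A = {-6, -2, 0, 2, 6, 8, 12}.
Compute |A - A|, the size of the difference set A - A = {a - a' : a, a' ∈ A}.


A - A = {a - a' : a, a' ∈ A}; |A| = 7.
Bounds: 2|A|-1 ≤ |A - A| ≤ |A|² - |A| + 1, i.e. 13 ≤ |A - A| ≤ 43.
Note: 0 ∈ A - A always (from a - a). The set is symmetric: if d ∈ A - A then -d ∈ A - A.
Enumerate nonzero differences d = a - a' with a > a' (then include -d):
Positive differences: {2, 4, 6, 8, 10, 12, 14, 18}
Full difference set: {0} ∪ (positive diffs) ∪ (negative diffs).
|A - A| = 1 + 2·8 = 17 (matches direct enumeration: 17).

|A - A| = 17


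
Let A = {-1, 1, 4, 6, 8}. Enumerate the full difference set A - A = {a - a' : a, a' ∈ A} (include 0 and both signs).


A - A = {a - a' : a, a' ∈ A}.
Compute a - a' for each ordered pair (a, a'):
a = -1: -1--1=0, -1-1=-2, -1-4=-5, -1-6=-7, -1-8=-9
a = 1: 1--1=2, 1-1=0, 1-4=-3, 1-6=-5, 1-8=-7
a = 4: 4--1=5, 4-1=3, 4-4=0, 4-6=-2, 4-8=-4
a = 6: 6--1=7, 6-1=5, 6-4=2, 6-6=0, 6-8=-2
a = 8: 8--1=9, 8-1=7, 8-4=4, 8-6=2, 8-8=0
Collecting distinct values (and noting 0 appears from a-a):
A - A = {-9, -7, -5, -4, -3, -2, 0, 2, 3, 4, 5, 7, 9}
|A - A| = 13

A - A = {-9, -7, -5, -4, -3, -2, 0, 2, 3, 4, 5, 7, 9}


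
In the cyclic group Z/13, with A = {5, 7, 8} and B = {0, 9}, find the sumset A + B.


Work in Z/13Z: reduce every sum a + b modulo 13.
Enumerate all 6 pairs:
a = 5: 5+0=5, 5+9=1
a = 7: 7+0=7, 7+9=3
a = 8: 8+0=8, 8+9=4
Distinct residues collected: {1, 3, 4, 5, 7, 8}
|A + B| = 6 (out of 13 total residues).

A + B = {1, 3, 4, 5, 7, 8}


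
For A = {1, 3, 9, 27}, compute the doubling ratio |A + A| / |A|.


|A| = 4.
Compute A + A by enumerating all 16 pairs.
A + A = {2, 4, 6, 10, 12, 18, 28, 30, 36, 54}, so |A + A| = 10.
K = |A + A| / |A| = 10/4 = 5/2 ≈ 2.5000.
Reference: AP of size 4 gives K = 7/4 ≈ 1.7500; a fully generic set of size 4 gives K ≈ 2.5000.

|A| = 4, |A + A| = 10, K = 10/4 = 5/2.


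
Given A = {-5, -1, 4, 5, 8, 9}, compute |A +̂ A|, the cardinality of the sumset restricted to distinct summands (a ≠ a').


Restricted sumset: A +̂ A = {a + a' : a ∈ A, a' ∈ A, a ≠ a'}.
Equivalently, take A + A and drop any sum 2a that is achievable ONLY as a + a for a ∈ A (i.e. sums representable only with equal summands).
Enumerate pairs (a, a') with a < a' (symmetric, so each unordered pair gives one sum; this covers all a ≠ a'):
  -5 + -1 = -6
  -5 + 4 = -1
  -5 + 5 = 0
  -5 + 8 = 3
  -5 + 9 = 4
  -1 + 4 = 3
  -1 + 5 = 4
  -1 + 8 = 7
  -1 + 9 = 8
  4 + 5 = 9
  4 + 8 = 12
  4 + 9 = 13
  5 + 8 = 13
  5 + 9 = 14
  8 + 9 = 17
Collected distinct sums: {-6, -1, 0, 3, 4, 7, 8, 9, 12, 13, 14, 17}
|A +̂ A| = 12
(Reference bound: |A +̂ A| ≥ 2|A| - 3 for |A| ≥ 2, with |A| = 6 giving ≥ 9.)

|A +̂ A| = 12


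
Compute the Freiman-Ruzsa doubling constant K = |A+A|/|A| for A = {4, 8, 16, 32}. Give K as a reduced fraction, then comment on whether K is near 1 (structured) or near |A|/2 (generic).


|A| = 4.
Compute A + A by enumerating all 16 pairs.
A + A = {8, 12, 16, 20, 24, 32, 36, 40, 48, 64}, so |A + A| = 10.
K = |A + A| / |A| = 10/4 = 5/2 ≈ 2.5000.
Reference: AP of size 4 gives K = 7/4 ≈ 1.7500; a fully generic set of size 4 gives K ≈ 2.5000.

|A| = 4, |A + A| = 10, K = 10/4 = 5/2.


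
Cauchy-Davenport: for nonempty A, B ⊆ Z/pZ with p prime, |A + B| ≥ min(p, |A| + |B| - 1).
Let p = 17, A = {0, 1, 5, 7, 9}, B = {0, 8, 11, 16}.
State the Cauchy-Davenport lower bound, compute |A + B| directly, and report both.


Cauchy-Davenport: |A + B| ≥ min(p, |A| + |B| - 1) for A, B nonempty in Z/pZ.
|A| = 5, |B| = 4, p = 17.
CD lower bound = min(17, 5 + 4 - 1) = min(17, 8) = 8.
Compute A + B mod 17 directly:
a = 0: 0+0=0, 0+8=8, 0+11=11, 0+16=16
a = 1: 1+0=1, 1+8=9, 1+11=12, 1+16=0
a = 5: 5+0=5, 5+8=13, 5+11=16, 5+16=4
a = 7: 7+0=7, 7+8=15, 7+11=1, 7+16=6
a = 9: 9+0=9, 9+8=0, 9+11=3, 9+16=8
A + B = {0, 1, 3, 4, 5, 6, 7, 8, 9, 11, 12, 13, 15, 16}, so |A + B| = 14.
Verify: 14 ≥ 8? Yes ✓.

CD lower bound = 8, actual |A + B| = 14.


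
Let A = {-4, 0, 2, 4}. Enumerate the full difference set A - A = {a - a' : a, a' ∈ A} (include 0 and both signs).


A - A = {a - a' : a, a' ∈ A}.
Compute a - a' for each ordered pair (a, a'):
a = -4: -4--4=0, -4-0=-4, -4-2=-6, -4-4=-8
a = 0: 0--4=4, 0-0=0, 0-2=-2, 0-4=-4
a = 2: 2--4=6, 2-0=2, 2-2=0, 2-4=-2
a = 4: 4--4=8, 4-0=4, 4-2=2, 4-4=0
Collecting distinct values (and noting 0 appears from a-a):
A - A = {-8, -6, -4, -2, 0, 2, 4, 6, 8}
|A - A| = 9

A - A = {-8, -6, -4, -2, 0, 2, 4, 6, 8}


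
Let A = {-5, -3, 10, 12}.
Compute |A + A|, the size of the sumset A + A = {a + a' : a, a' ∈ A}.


A + A = {a + a' : a, a' ∈ A}; |A| = 4.
General bounds: 2|A| - 1 ≤ |A + A| ≤ |A|(|A|+1)/2, i.e. 7 ≤ |A + A| ≤ 10.
Lower bound 2|A|-1 is attained iff A is an arithmetic progression.
Enumerate sums a + a' for a ≤ a' (symmetric, so this suffices):
a = -5: -5+-5=-10, -5+-3=-8, -5+10=5, -5+12=7
a = -3: -3+-3=-6, -3+10=7, -3+12=9
a = 10: 10+10=20, 10+12=22
a = 12: 12+12=24
Distinct sums: {-10, -8, -6, 5, 7, 9, 20, 22, 24}
|A + A| = 9

|A + A| = 9


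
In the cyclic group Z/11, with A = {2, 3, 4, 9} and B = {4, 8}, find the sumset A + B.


Work in Z/11Z: reduce every sum a + b modulo 11.
Enumerate all 8 pairs:
a = 2: 2+4=6, 2+8=10
a = 3: 3+4=7, 3+8=0
a = 4: 4+4=8, 4+8=1
a = 9: 9+4=2, 9+8=6
Distinct residues collected: {0, 1, 2, 6, 7, 8, 10}
|A + B| = 7 (out of 11 total residues).

A + B = {0, 1, 2, 6, 7, 8, 10}


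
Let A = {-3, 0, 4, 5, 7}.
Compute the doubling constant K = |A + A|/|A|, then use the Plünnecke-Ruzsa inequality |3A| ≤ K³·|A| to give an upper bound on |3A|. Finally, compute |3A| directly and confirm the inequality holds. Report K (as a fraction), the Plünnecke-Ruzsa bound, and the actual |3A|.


|A| = 5.
Step 1: Compute A + A by enumerating all 25 pairs.
A + A = {-6, -3, 0, 1, 2, 4, 5, 7, 8, 9, 10, 11, 12, 14}, so |A + A| = 14.
Step 2: Doubling constant K = |A + A|/|A| = 14/5 = 14/5 ≈ 2.8000.
Step 3: Plünnecke-Ruzsa gives |3A| ≤ K³·|A| = (2.8000)³ · 5 ≈ 109.7600.
Step 4: Compute 3A = A + A + A directly by enumerating all triples (a,b,c) ∈ A³; |3A| = 25.
Step 5: Check 25 ≤ 109.7600? Yes ✓.

K = 14/5, Plünnecke-Ruzsa bound K³|A| ≈ 109.7600, |3A| = 25, inequality holds.


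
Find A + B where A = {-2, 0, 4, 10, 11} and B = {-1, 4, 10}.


A + B = {a + b : a ∈ A, b ∈ B}.
Enumerate all |A|·|B| = 5·3 = 15 pairs (a, b) and collect distinct sums.
a = -2: -2+-1=-3, -2+4=2, -2+10=8
a = 0: 0+-1=-1, 0+4=4, 0+10=10
a = 4: 4+-1=3, 4+4=8, 4+10=14
a = 10: 10+-1=9, 10+4=14, 10+10=20
a = 11: 11+-1=10, 11+4=15, 11+10=21
Collecting distinct sums: A + B = {-3, -1, 2, 3, 4, 8, 9, 10, 14, 15, 20, 21}
|A + B| = 12

A + B = {-3, -1, 2, 3, 4, 8, 9, 10, 14, 15, 20, 21}


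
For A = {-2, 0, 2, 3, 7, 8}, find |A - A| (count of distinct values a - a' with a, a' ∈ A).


A - A = {a - a' : a, a' ∈ A}; |A| = 6.
Bounds: 2|A|-1 ≤ |A - A| ≤ |A|² - |A| + 1, i.e. 11 ≤ |A - A| ≤ 31.
Note: 0 ∈ A - A always (from a - a). The set is symmetric: if d ∈ A - A then -d ∈ A - A.
Enumerate nonzero differences d = a - a' with a > a' (then include -d):
Positive differences: {1, 2, 3, 4, 5, 6, 7, 8, 9, 10}
Full difference set: {0} ∪ (positive diffs) ∪ (negative diffs).
|A - A| = 1 + 2·10 = 21 (matches direct enumeration: 21).

|A - A| = 21


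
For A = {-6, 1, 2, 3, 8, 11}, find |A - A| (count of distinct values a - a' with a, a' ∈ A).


A - A = {a - a' : a, a' ∈ A}; |A| = 6.
Bounds: 2|A|-1 ≤ |A - A| ≤ |A|² - |A| + 1, i.e. 11 ≤ |A - A| ≤ 31.
Note: 0 ∈ A - A always (from a - a). The set is symmetric: if d ∈ A - A then -d ∈ A - A.
Enumerate nonzero differences d = a - a' with a > a' (then include -d):
Positive differences: {1, 2, 3, 5, 6, 7, 8, 9, 10, 14, 17}
Full difference set: {0} ∪ (positive diffs) ∪ (negative diffs).
|A - A| = 1 + 2·11 = 23 (matches direct enumeration: 23).

|A - A| = 23


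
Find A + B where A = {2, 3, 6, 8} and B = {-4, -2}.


A + B = {a + b : a ∈ A, b ∈ B}.
Enumerate all |A|·|B| = 4·2 = 8 pairs (a, b) and collect distinct sums.
a = 2: 2+-4=-2, 2+-2=0
a = 3: 3+-4=-1, 3+-2=1
a = 6: 6+-4=2, 6+-2=4
a = 8: 8+-4=4, 8+-2=6
Collecting distinct sums: A + B = {-2, -1, 0, 1, 2, 4, 6}
|A + B| = 7

A + B = {-2, -1, 0, 1, 2, 4, 6}


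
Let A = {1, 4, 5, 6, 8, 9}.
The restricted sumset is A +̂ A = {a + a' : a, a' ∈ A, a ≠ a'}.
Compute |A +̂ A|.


Restricted sumset: A +̂ A = {a + a' : a ∈ A, a' ∈ A, a ≠ a'}.
Equivalently, take A + A and drop any sum 2a that is achievable ONLY as a + a for a ∈ A (i.e. sums representable only with equal summands).
Enumerate pairs (a, a') with a < a' (symmetric, so each unordered pair gives one sum; this covers all a ≠ a'):
  1 + 4 = 5
  1 + 5 = 6
  1 + 6 = 7
  1 + 8 = 9
  1 + 9 = 10
  4 + 5 = 9
  4 + 6 = 10
  4 + 8 = 12
  4 + 9 = 13
  5 + 6 = 11
  5 + 8 = 13
  5 + 9 = 14
  6 + 8 = 14
  6 + 9 = 15
  8 + 9 = 17
Collected distinct sums: {5, 6, 7, 9, 10, 11, 12, 13, 14, 15, 17}
|A +̂ A| = 11
(Reference bound: |A +̂ A| ≥ 2|A| - 3 for |A| ≥ 2, with |A| = 6 giving ≥ 9.)

|A +̂ A| = 11


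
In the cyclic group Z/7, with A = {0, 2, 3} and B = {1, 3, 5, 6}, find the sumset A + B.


Work in Z/7Z: reduce every sum a + b modulo 7.
Enumerate all 12 pairs:
a = 0: 0+1=1, 0+3=3, 0+5=5, 0+6=6
a = 2: 2+1=3, 2+3=5, 2+5=0, 2+6=1
a = 3: 3+1=4, 3+3=6, 3+5=1, 3+6=2
Distinct residues collected: {0, 1, 2, 3, 4, 5, 6}
|A + B| = 7 (out of 7 total residues).

A + B = {0, 1, 2, 3, 4, 5, 6}


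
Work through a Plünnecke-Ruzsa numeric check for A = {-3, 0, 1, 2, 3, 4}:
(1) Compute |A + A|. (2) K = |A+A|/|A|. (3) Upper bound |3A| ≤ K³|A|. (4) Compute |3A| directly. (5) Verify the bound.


|A| = 6.
Step 1: Compute A + A by enumerating all 36 pairs.
A + A = {-6, -3, -2, -1, 0, 1, 2, 3, 4, 5, 6, 7, 8}, so |A + A| = 13.
Step 2: Doubling constant K = |A + A|/|A| = 13/6 = 13/6 ≈ 2.1667.
Step 3: Plünnecke-Ruzsa gives |3A| ≤ K³·|A| = (2.1667)³ · 6 ≈ 61.0278.
Step 4: Compute 3A = A + A + A directly by enumerating all triples (a,b,c) ∈ A³; |3A| = 20.
Step 5: Check 20 ≤ 61.0278? Yes ✓.

K = 13/6, Plünnecke-Ruzsa bound K³|A| ≈ 61.0278, |3A| = 20, inequality holds.


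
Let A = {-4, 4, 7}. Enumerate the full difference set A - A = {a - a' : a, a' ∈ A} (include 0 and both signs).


A - A = {a - a' : a, a' ∈ A}.
Compute a - a' for each ordered pair (a, a'):
a = -4: -4--4=0, -4-4=-8, -4-7=-11
a = 4: 4--4=8, 4-4=0, 4-7=-3
a = 7: 7--4=11, 7-4=3, 7-7=0
Collecting distinct values (and noting 0 appears from a-a):
A - A = {-11, -8, -3, 0, 3, 8, 11}
|A - A| = 7

A - A = {-11, -8, -3, 0, 3, 8, 11}


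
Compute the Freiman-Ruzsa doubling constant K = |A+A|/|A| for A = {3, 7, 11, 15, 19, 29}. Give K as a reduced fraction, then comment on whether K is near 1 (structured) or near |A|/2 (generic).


|A| = 6.
Compute A + A by enumerating all 36 pairs.
A + A = {6, 10, 14, 18, 22, 26, 30, 32, 34, 36, 38, 40, 44, 48, 58}, so |A + A| = 15.
K = |A + A| / |A| = 15/6 = 5/2 ≈ 2.5000.
Reference: AP of size 6 gives K = 11/6 ≈ 1.8333; a fully generic set of size 6 gives K ≈ 3.5000.

|A| = 6, |A + A| = 15, K = 15/6 = 5/2.


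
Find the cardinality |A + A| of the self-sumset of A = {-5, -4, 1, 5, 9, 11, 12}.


A + A = {a + a' : a, a' ∈ A}; |A| = 7.
General bounds: 2|A| - 1 ≤ |A + A| ≤ |A|(|A|+1)/2, i.e. 13 ≤ |A + A| ≤ 28.
Lower bound 2|A|-1 is attained iff A is an arithmetic progression.
Enumerate sums a + a' for a ≤ a' (symmetric, so this suffices):
a = -5: -5+-5=-10, -5+-4=-9, -5+1=-4, -5+5=0, -5+9=4, -5+11=6, -5+12=7
a = -4: -4+-4=-8, -4+1=-3, -4+5=1, -4+9=5, -4+11=7, -4+12=8
a = 1: 1+1=2, 1+5=6, 1+9=10, 1+11=12, 1+12=13
a = 5: 5+5=10, 5+9=14, 5+11=16, 5+12=17
a = 9: 9+9=18, 9+11=20, 9+12=21
a = 11: 11+11=22, 11+12=23
a = 12: 12+12=24
Distinct sums: {-10, -9, -8, -4, -3, 0, 1, 2, 4, 5, 6, 7, 8, 10, 12, 13, 14, 16, 17, 18, 20, 21, 22, 23, 24}
|A + A| = 25

|A + A| = 25


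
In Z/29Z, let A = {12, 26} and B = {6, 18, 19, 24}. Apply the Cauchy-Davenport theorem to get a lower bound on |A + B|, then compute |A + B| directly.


Cauchy-Davenport: |A + B| ≥ min(p, |A| + |B| - 1) for A, B nonempty in Z/pZ.
|A| = 2, |B| = 4, p = 29.
CD lower bound = min(29, 2 + 4 - 1) = min(29, 5) = 5.
Compute A + B mod 29 directly:
a = 12: 12+6=18, 12+18=1, 12+19=2, 12+24=7
a = 26: 26+6=3, 26+18=15, 26+19=16, 26+24=21
A + B = {1, 2, 3, 7, 15, 16, 18, 21}, so |A + B| = 8.
Verify: 8 ≥ 5? Yes ✓.

CD lower bound = 5, actual |A + B| = 8.


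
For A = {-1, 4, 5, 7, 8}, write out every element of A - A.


A - A = {a - a' : a, a' ∈ A}.
Compute a - a' for each ordered pair (a, a'):
a = -1: -1--1=0, -1-4=-5, -1-5=-6, -1-7=-8, -1-8=-9
a = 4: 4--1=5, 4-4=0, 4-5=-1, 4-7=-3, 4-8=-4
a = 5: 5--1=6, 5-4=1, 5-5=0, 5-7=-2, 5-8=-3
a = 7: 7--1=8, 7-4=3, 7-5=2, 7-7=0, 7-8=-1
a = 8: 8--1=9, 8-4=4, 8-5=3, 8-7=1, 8-8=0
Collecting distinct values (and noting 0 appears from a-a):
A - A = {-9, -8, -6, -5, -4, -3, -2, -1, 0, 1, 2, 3, 4, 5, 6, 8, 9}
|A - A| = 17

A - A = {-9, -8, -6, -5, -4, -3, -2, -1, 0, 1, 2, 3, 4, 5, 6, 8, 9}


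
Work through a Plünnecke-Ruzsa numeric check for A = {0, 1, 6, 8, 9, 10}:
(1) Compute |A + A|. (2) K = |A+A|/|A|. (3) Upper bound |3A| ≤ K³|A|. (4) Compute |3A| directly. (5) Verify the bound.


|A| = 6.
Step 1: Compute A + A by enumerating all 36 pairs.
A + A = {0, 1, 2, 6, 7, 8, 9, 10, 11, 12, 14, 15, 16, 17, 18, 19, 20}, so |A + A| = 17.
Step 2: Doubling constant K = |A + A|/|A| = 17/6 = 17/6 ≈ 2.8333.
Step 3: Plünnecke-Ruzsa gives |3A| ≤ K³·|A| = (2.8333)³ · 6 ≈ 136.4722.
Step 4: Compute 3A = A + A + A directly by enumerating all triples (a,b,c) ∈ A³; |3A| = 29.
Step 5: Check 29 ≤ 136.4722? Yes ✓.

K = 17/6, Plünnecke-Ruzsa bound K³|A| ≈ 136.4722, |3A| = 29, inequality holds.


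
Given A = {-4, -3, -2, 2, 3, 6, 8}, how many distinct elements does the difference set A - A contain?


A - A = {a - a' : a, a' ∈ A}; |A| = 7.
Bounds: 2|A|-1 ≤ |A - A| ≤ |A|² - |A| + 1, i.e. 13 ≤ |A - A| ≤ 43.
Note: 0 ∈ A - A always (from a - a). The set is symmetric: if d ∈ A - A then -d ∈ A - A.
Enumerate nonzero differences d = a - a' with a > a' (then include -d):
Positive differences: {1, 2, 3, 4, 5, 6, 7, 8, 9, 10, 11, 12}
Full difference set: {0} ∪ (positive diffs) ∪ (negative diffs).
|A - A| = 1 + 2·12 = 25 (matches direct enumeration: 25).

|A - A| = 25


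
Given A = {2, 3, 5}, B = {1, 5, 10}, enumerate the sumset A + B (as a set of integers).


A + B = {a + b : a ∈ A, b ∈ B}.
Enumerate all |A|·|B| = 3·3 = 9 pairs (a, b) and collect distinct sums.
a = 2: 2+1=3, 2+5=7, 2+10=12
a = 3: 3+1=4, 3+5=8, 3+10=13
a = 5: 5+1=6, 5+5=10, 5+10=15
Collecting distinct sums: A + B = {3, 4, 6, 7, 8, 10, 12, 13, 15}
|A + B| = 9

A + B = {3, 4, 6, 7, 8, 10, 12, 13, 15}


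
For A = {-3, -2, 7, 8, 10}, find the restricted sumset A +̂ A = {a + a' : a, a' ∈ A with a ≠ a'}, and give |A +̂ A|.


Restricted sumset: A +̂ A = {a + a' : a ∈ A, a' ∈ A, a ≠ a'}.
Equivalently, take A + A and drop any sum 2a that is achievable ONLY as a + a for a ∈ A (i.e. sums representable only with equal summands).
Enumerate pairs (a, a') with a < a' (symmetric, so each unordered pair gives one sum; this covers all a ≠ a'):
  -3 + -2 = -5
  -3 + 7 = 4
  -3 + 8 = 5
  -3 + 10 = 7
  -2 + 7 = 5
  -2 + 8 = 6
  -2 + 10 = 8
  7 + 8 = 15
  7 + 10 = 17
  8 + 10 = 18
Collected distinct sums: {-5, 4, 5, 6, 7, 8, 15, 17, 18}
|A +̂ A| = 9
(Reference bound: |A +̂ A| ≥ 2|A| - 3 for |A| ≥ 2, with |A| = 5 giving ≥ 7.)

|A +̂ A| = 9


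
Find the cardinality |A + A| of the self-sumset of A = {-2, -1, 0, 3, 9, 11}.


A + A = {a + a' : a, a' ∈ A}; |A| = 6.
General bounds: 2|A| - 1 ≤ |A + A| ≤ |A|(|A|+1)/2, i.e. 11 ≤ |A + A| ≤ 21.
Lower bound 2|A|-1 is attained iff A is an arithmetic progression.
Enumerate sums a + a' for a ≤ a' (symmetric, so this suffices):
a = -2: -2+-2=-4, -2+-1=-3, -2+0=-2, -2+3=1, -2+9=7, -2+11=9
a = -1: -1+-1=-2, -1+0=-1, -1+3=2, -1+9=8, -1+11=10
a = 0: 0+0=0, 0+3=3, 0+9=9, 0+11=11
a = 3: 3+3=6, 3+9=12, 3+11=14
a = 9: 9+9=18, 9+11=20
a = 11: 11+11=22
Distinct sums: {-4, -3, -2, -1, 0, 1, 2, 3, 6, 7, 8, 9, 10, 11, 12, 14, 18, 20, 22}
|A + A| = 19

|A + A| = 19


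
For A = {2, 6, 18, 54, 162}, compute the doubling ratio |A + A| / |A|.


|A| = 5.
Compute A + A by enumerating all 25 pairs.
A + A = {4, 8, 12, 20, 24, 36, 56, 60, 72, 108, 164, 168, 180, 216, 324}, so |A + A| = 15.
K = |A + A| / |A| = 15/5 = 3/1 ≈ 3.0000.
Reference: AP of size 5 gives K = 9/5 ≈ 1.8000; a fully generic set of size 5 gives K ≈ 3.0000.

|A| = 5, |A + A| = 15, K = 15/5 = 3/1.


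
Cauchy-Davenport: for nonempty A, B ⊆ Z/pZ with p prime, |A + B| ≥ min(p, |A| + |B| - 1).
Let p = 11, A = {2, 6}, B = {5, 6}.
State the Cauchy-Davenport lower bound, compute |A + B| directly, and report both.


Cauchy-Davenport: |A + B| ≥ min(p, |A| + |B| - 1) for A, B nonempty in Z/pZ.
|A| = 2, |B| = 2, p = 11.
CD lower bound = min(11, 2 + 2 - 1) = min(11, 3) = 3.
Compute A + B mod 11 directly:
a = 2: 2+5=7, 2+6=8
a = 6: 6+5=0, 6+6=1
A + B = {0, 1, 7, 8}, so |A + B| = 4.
Verify: 4 ≥ 3? Yes ✓.

CD lower bound = 3, actual |A + B| = 4.


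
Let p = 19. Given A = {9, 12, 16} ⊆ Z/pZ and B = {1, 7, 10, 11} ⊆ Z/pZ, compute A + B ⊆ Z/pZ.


Work in Z/19Z: reduce every sum a + b modulo 19.
Enumerate all 12 pairs:
a = 9: 9+1=10, 9+7=16, 9+10=0, 9+11=1
a = 12: 12+1=13, 12+7=0, 12+10=3, 12+11=4
a = 16: 16+1=17, 16+7=4, 16+10=7, 16+11=8
Distinct residues collected: {0, 1, 3, 4, 7, 8, 10, 13, 16, 17}
|A + B| = 10 (out of 19 total residues).

A + B = {0, 1, 3, 4, 7, 8, 10, 13, 16, 17}


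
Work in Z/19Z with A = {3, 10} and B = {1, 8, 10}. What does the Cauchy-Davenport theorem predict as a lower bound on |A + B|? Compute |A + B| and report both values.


Cauchy-Davenport: |A + B| ≥ min(p, |A| + |B| - 1) for A, B nonempty in Z/pZ.
|A| = 2, |B| = 3, p = 19.
CD lower bound = min(19, 2 + 3 - 1) = min(19, 4) = 4.
Compute A + B mod 19 directly:
a = 3: 3+1=4, 3+8=11, 3+10=13
a = 10: 10+1=11, 10+8=18, 10+10=1
A + B = {1, 4, 11, 13, 18}, so |A + B| = 5.
Verify: 5 ≥ 4? Yes ✓.

CD lower bound = 4, actual |A + B| = 5.


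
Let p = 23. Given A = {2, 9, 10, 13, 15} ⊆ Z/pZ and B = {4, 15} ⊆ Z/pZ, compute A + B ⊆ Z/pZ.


Work in Z/23Z: reduce every sum a + b modulo 23.
Enumerate all 10 pairs:
a = 2: 2+4=6, 2+15=17
a = 9: 9+4=13, 9+15=1
a = 10: 10+4=14, 10+15=2
a = 13: 13+4=17, 13+15=5
a = 15: 15+4=19, 15+15=7
Distinct residues collected: {1, 2, 5, 6, 7, 13, 14, 17, 19}
|A + B| = 9 (out of 23 total residues).

A + B = {1, 2, 5, 6, 7, 13, 14, 17, 19}


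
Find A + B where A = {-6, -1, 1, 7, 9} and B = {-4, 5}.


A + B = {a + b : a ∈ A, b ∈ B}.
Enumerate all |A|·|B| = 5·2 = 10 pairs (a, b) and collect distinct sums.
a = -6: -6+-4=-10, -6+5=-1
a = -1: -1+-4=-5, -1+5=4
a = 1: 1+-4=-3, 1+5=6
a = 7: 7+-4=3, 7+5=12
a = 9: 9+-4=5, 9+5=14
Collecting distinct sums: A + B = {-10, -5, -3, -1, 3, 4, 5, 6, 12, 14}
|A + B| = 10

A + B = {-10, -5, -3, -1, 3, 4, 5, 6, 12, 14}


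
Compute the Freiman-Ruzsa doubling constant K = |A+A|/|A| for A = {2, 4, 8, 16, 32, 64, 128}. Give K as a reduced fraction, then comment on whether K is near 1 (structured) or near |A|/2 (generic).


|A| = 7.
Compute A + A by enumerating all 49 pairs.
A + A = {4, 6, 8, 10, 12, 16, 18, 20, 24, 32, 34, 36, 40, 48, 64, 66, 68, 72, 80, 96, 128, 130, 132, 136, 144, 160, 192, 256}, so |A + A| = 28.
K = |A + A| / |A| = 28/7 = 4/1 ≈ 4.0000.
Reference: AP of size 7 gives K = 13/7 ≈ 1.8571; a fully generic set of size 7 gives K ≈ 4.0000.

|A| = 7, |A + A| = 28, K = 28/7 = 4/1.


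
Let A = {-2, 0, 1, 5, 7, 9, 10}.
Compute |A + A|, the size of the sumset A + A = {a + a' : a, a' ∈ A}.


A + A = {a + a' : a, a' ∈ A}; |A| = 7.
General bounds: 2|A| - 1 ≤ |A + A| ≤ |A|(|A|+1)/2, i.e. 13 ≤ |A + A| ≤ 28.
Lower bound 2|A|-1 is attained iff A is an arithmetic progression.
Enumerate sums a + a' for a ≤ a' (symmetric, so this suffices):
a = -2: -2+-2=-4, -2+0=-2, -2+1=-1, -2+5=3, -2+7=5, -2+9=7, -2+10=8
a = 0: 0+0=0, 0+1=1, 0+5=5, 0+7=7, 0+9=9, 0+10=10
a = 1: 1+1=2, 1+5=6, 1+7=8, 1+9=10, 1+10=11
a = 5: 5+5=10, 5+7=12, 5+9=14, 5+10=15
a = 7: 7+7=14, 7+9=16, 7+10=17
a = 9: 9+9=18, 9+10=19
a = 10: 10+10=20
Distinct sums: {-4, -2, -1, 0, 1, 2, 3, 5, 6, 7, 8, 9, 10, 11, 12, 14, 15, 16, 17, 18, 19, 20}
|A + A| = 22

|A + A| = 22


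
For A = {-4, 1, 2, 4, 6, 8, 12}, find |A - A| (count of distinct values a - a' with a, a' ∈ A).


A - A = {a - a' : a, a' ∈ A}; |A| = 7.
Bounds: 2|A|-1 ≤ |A - A| ≤ |A|² - |A| + 1, i.e. 13 ≤ |A - A| ≤ 43.
Note: 0 ∈ A - A always (from a - a). The set is symmetric: if d ∈ A - A then -d ∈ A - A.
Enumerate nonzero differences d = a - a' with a > a' (then include -d):
Positive differences: {1, 2, 3, 4, 5, 6, 7, 8, 10, 11, 12, 16}
Full difference set: {0} ∪ (positive diffs) ∪ (negative diffs).
|A - A| = 1 + 2·12 = 25 (matches direct enumeration: 25).

|A - A| = 25


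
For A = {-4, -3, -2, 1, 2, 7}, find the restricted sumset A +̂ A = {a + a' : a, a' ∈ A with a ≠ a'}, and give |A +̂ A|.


Restricted sumset: A +̂ A = {a + a' : a ∈ A, a' ∈ A, a ≠ a'}.
Equivalently, take A + A and drop any sum 2a that is achievable ONLY as a + a for a ∈ A (i.e. sums representable only with equal summands).
Enumerate pairs (a, a') with a < a' (symmetric, so each unordered pair gives one sum; this covers all a ≠ a'):
  -4 + -3 = -7
  -4 + -2 = -6
  -4 + 1 = -3
  -4 + 2 = -2
  -4 + 7 = 3
  -3 + -2 = -5
  -3 + 1 = -2
  -3 + 2 = -1
  -3 + 7 = 4
  -2 + 1 = -1
  -2 + 2 = 0
  -2 + 7 = 5
  1 + 2 = 3
  1 + 7 = 8
  2 + 7 = 9
Collected distinct sums: {-7, -6, -5, -3, -2, -1, 0, 3, 4, 5, 8, 9}
|A +̂ A| = 12
(Reference bound: |A +̂ A| ≥ 2|A| - 3 for |A| ≥ 2, with |A| = 6 giving ≥ 9.)

|A +̂ A| = 12


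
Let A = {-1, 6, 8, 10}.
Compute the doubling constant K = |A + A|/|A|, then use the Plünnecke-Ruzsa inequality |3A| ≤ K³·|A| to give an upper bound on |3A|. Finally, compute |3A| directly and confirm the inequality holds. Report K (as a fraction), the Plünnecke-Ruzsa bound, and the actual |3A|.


|A| = 4.
Step 1: Compute A + A by enumerating all 16 pairs.
A + A = {-2, 5, 7, 9, 12, 14, 16, 18, 20}, so |A + A| = 9.
Step 2: Doubling constant K = |A + A|/|A| = 9/4 = 9/4 ≈ 2.2500.
Step 3: Plünnecke-Ruzsa gives |3A| ≤ K³·|A| = (2.2500)³ · 4 ≈ 45.5625.
Step 4: Compute 3A = A + A + A directly by enumerating all triples (a,b,c) ∈ A³; |3A| = 16.
Step 5: Check 16 ≤ 45.5625? Yes ✓.

K = 9/4, Plünnecke-Ruzsa bound K³|A| ≈ 45.5625, |3A| = 16, inequality holds.


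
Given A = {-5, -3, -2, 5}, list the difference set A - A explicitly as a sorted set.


A - A = {a - a' : a, a' ∈ A}.
Compute a - a' for each ordered pair (a, a'):
a = -5: -5--5=0, -5--3=-2, -5--2=-3, -5-5=-10
a = -3: -3--5=2, -3--3=0, -3--2=-1, -3-5=-8
a = -2: -2--5=3, -2--3=1, -2--2=0, -2-5=-7
a = 5: 5--5=10, 5--3=8, 5--2=7, 5-5=0
Collecting distinct values (and noting 0 appears from a-a):
A - A = {-10, -8, -7, -3, -2, -1, 0, 1, 2, 3, 7, 8, 10}
|A - A| = 13

A - A = {-10, -8, -7, -3, -2, -1, 0, 1, 2, 3, 7, 8, 10}


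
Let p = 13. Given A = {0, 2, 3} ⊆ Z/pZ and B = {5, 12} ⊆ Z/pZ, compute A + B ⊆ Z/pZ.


Work in Z/13Z: reduce every sum a + b modulo 13.
Enumerate all 6 pairs:
a = 0: 0+5=5, 0+12=12
a = 2: 2+5=7, 2+12=1
a = 3: 3+5=8, 3+12=2
Distinct residues collected: {1, 2, 5, 7, 8, 12}
|A + B| = 6 (out of 13 total residues).

A + B = {1, 2, 5, 7, 8, 12}


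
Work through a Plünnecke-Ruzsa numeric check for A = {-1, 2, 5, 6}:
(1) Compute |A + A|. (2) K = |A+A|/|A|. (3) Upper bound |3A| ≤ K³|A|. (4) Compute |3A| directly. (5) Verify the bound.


|A| = 4.
Step 1: Compute A + A by enumerating all 16 pairs.
A + A = {-2, 1, 4, 5, 7, 8, 10, 11, 12}, so |A + A| = 9.
Step 2: Doubling constant K = |A + A|/|A| = 9/4 = 9/4 ≈ 2.2500.
Step 3: Plünnecke-Ruzsa gives |3A| ≤ K³·|A| = (2.2500)³ · 4 ≈ 45.5625.
Step 4: Compute 3A = A + A + A directly by enumerating all triples (a,b,c) ∈ A³; |3A| = 16.
Step 5: Check 16 ≤ 45.5625? Yes ✓.

K = 9/4, Plünnecke-Ruzsa bound K³|A| ≈ 45.5625, |3A| = 16, inequality holds.


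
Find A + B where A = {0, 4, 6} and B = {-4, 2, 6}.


A + B = {a + b : a ∈ A, b ∈ B}.
Enumerate all |A|·|B| = 3·3 = 9 pairs (a, b) and collect distinct sums.
a = 0: 0+-4=-4, 0+2=2, 0+6=6
a = 4: 4+-4=0, 4+2=6, 4+6=10
a = 6: 6+-4=2, 6+2=8, 6+6=12
Collecting distinct sums: A + B = {-4, 0, 2, 6, 8, 10, 12}
|A + B| = 7

A + B = {-4, 0, 2, 6, 8, 10, 12}


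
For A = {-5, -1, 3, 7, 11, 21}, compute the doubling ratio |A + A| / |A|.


|A| = 6.
Compute A + A by enumerating all 36 pairs.
A + A = {-10, -6, -2, 2, 6, 10, 14, 16, 18, 20, 22, 24, 28, 32, 42}, so |A + A| = 15.
K = |A + A| / |A| = 15/6 = 5/2 ≈ 2.5000.
Reference: AP of size 6 gives K = 11/6 ≈ 1.8333; a fully generic set of size 6 gives K ≈ 3.5000.

|A| = 6, |A + A| = 15, K = 15/6 = 5/2.


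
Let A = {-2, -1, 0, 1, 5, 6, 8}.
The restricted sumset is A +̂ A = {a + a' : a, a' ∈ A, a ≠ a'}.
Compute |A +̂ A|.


Restricted sumset: A +̂ A = {a + a' : a ∈ A, a' ∈ A, a ≠ a'}.
Equivalently, take A + A and drop any sum 2a that is achievable ONLY as a + a for a ∈ A (i.e. sums representable only with equal summands).
Enumerate pairs (a, a') with a < a' (symmetric, so each unordered pair gives one sum; this covers all a ≠ a'):
  -2 + -1 = -3
  -2 + 0 = -2
  -2 + 1 = -1
  -2 + 5 = 3
  -2 + 6 = 4
  -2 + 8 = 6
  -1 + 0 = -1
  -1 + 1 = 0
  -1 + 5 = 4
  -1 + 6 = 5
  -1 + 8 = 7
  0 + 1 = 1
  0 + 5 = 5
  0 + 6 = 6
  0 + 8 = 8
  1 + 5 = 6
  1 + 6 = 7
  1 + 8 = 9
  5 + 6 = 11
  5 + 8 = 13
  6 + 8 = 14
Collected distinct sums: {-3, -2, -1, 0, 1, 3, 4, 5, 6, 7, 8, 9, 11, 13, 14}
|A +̂ A| = 15
(Reference bound: |A +̂ A| ≥ 2|A| - 3 for |A| ≥ 2, with |A| = 7 giving ≥ 11.)

|A +̂ A| = 15


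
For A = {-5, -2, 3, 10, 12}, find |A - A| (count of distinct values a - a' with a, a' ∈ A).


A - A = {a - a' : a, a' ∈ A}; |A| = 5.
Bounds: 2|A|-1 ≤ |A - A| ≤ |A|² - |A| + 1, i.e. 9 ≤ |A - A| ≤ 21.
Note: 0 ∈ A - A always (from a - a). The set is symmetric: if d ∈ A - A then -d ∈ A - A.
Enumerate nonzero differences d = a - a' with a > a' (then include -d):
Positive differences: {2, 3, 5, 7, 8, 9, 12, 14, 15, 17}
Full difference set: {0} ∪ (positive diffs) ∪ (negative diffs).
|A - A| = 1 + 2·10 = 21 (matches direct enumeration: 21).

|A - A| = 21


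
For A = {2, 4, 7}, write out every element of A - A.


A - A = {a - a' : a, a' ∈ A}.
Compute a - a' for each ordered pair (a, a'):
a = 2: 2-2=0, 2-4=-2, 2-7=-5
a = 4: 4-2=2, 4-4=0, 4-7=-3
a = 7: 7-2=5, 7-4=3, 7-7=0
Collecting distinct values (and noting 0 appears from a-a):
A - A = {-5, -3, -2, 0, 2, 3, 5}
|A - A| = 7

A - A = {-5, -3, -2, 0, 2, 3, 5}


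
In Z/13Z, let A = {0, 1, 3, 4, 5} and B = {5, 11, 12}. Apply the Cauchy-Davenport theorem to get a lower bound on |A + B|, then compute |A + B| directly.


Cauchy-Davenport: |A + B| ≥ min(p, |A| + |B| - 1) for A, B nonempty in Z/pZ.
|A| = 5, |B| = 3, p = 13.
CD lower bound = min(13, 5 + 3 - 1) = min(13, 7) = 7.
Compute A + B mod 13 directly:
a = 0: 0+5=5, 0+11=11, 0+12=12
a = 1: 1+5=6, 1+11=12, 1+12=0
a = 3: 3+5=8, 3+11=1, 3+12=2
a = 4: 4+5=9, 4+11=2, 4+12=3
a = 5: 5+5=10, 5+11=3, 5+12=4
A + B = {0, 1, 2, 3, 4, 5, 6, 8, 9, 10, 11, 12}, so |A + B| = 12.
Verify: 12 ≥ 7? Yes ✓.

CD lower bound = 7, actual |A + B| = 12.


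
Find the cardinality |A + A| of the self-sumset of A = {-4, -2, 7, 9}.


A + A = {a + a' : a, a' ∈ A}; |A| = 4.
General bounds: 2|A| - 1 ≤ |A + A| ≤ |A|(|A|+1)/2, i.e. 7 ≤ |A + A| ≤ 10.
Lower bound 2|A|-1 is attained iff A is an arithmetic progression.
Enumerate sums a + a' for a ≤ a' (symmetric, so this suffices):
a = -4: -4+-4=-8, -4+-2=-6, -4+7=3, -4+9=5
a = -2: -2+-2=-4, -2+7=5, -2+9=7
a = 7: 7+7=14, 7+9=16
a = 9: 9+9=18
Distinct sums: {-8, -6, -4, 3, 5, 7, 14, 16, 18}
|A + A| = 9

|A + A| = 9


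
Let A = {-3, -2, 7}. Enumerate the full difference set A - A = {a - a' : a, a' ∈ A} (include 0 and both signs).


A - A = {a - a' : a, a' ∈ A}.
Compute a - a' for each ordered pair (a, a'):
a = -3: -3--3=0, -3--2=-1, -3-7=-10
a = -2: -2--3=1, -2--2=0, -2-7=-9
a = 7: 7--3=10, 7--2=9, 7-7=0
Collecting distinct values (and noting 0 appears from a-a):
A - A = {-10, -9, -1, 0, 1, 9, 10}
|A - A| = 7

A - A = {-10, -9, -1, 0, 1, 9, 10}


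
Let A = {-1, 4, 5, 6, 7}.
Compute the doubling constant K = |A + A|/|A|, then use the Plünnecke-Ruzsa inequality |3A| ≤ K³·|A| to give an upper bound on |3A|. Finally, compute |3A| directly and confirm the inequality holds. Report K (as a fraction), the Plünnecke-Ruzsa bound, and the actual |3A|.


|A| = 5.
Step 1: Compute A + A by enumerating all 25 pairs.
A + A = {-2, 3, 4, 5, 6, 8, 9, 10, 11, 12, 13, 14}, so |A + A| = 12.
Step 2: Doubling constant K = |A + A|/|A| = 12/5 = 12/5 ≈ 2.4000.
Step 3: Plünnecke-Ruzsa gives |3A| ≤ K³·|A| = (2.4000)³ · 5 ≈ 69.1200.
Step 4: Compute 3A = A + A + A directly by enumerating all triples (a,b,c) ∈ A³; |3A| = 20.
Step 5: Check 20 ≤ 69.1200? Yes ✓.

K = 12/5, Plünnecke-Ruzsa bound K³|A| ≈ 69.1200, |3A| = 20, inequality holds.


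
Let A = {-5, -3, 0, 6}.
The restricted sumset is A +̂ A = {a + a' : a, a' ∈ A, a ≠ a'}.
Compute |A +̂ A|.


Restricted sumset: A +̂ A = {a + a' : a ∈ A, a' ∈ A, a ≠ a'}.
Equivalently, take A + A and drop any sum 2a that is achievable ONLY as a + a for a ∈ A (i.e. sums representable only with equal summands).
Enumerate pairs (a, a') with a < a' (symmetric, so each unordered pair gives one sum; this covers all a ≠ a'):
  -5 + -3 = -8
  -5 + 0 = -5
  -5 + 6 = 1
  -3 + 0 = -3
  -3 + 6 = 3
  0 + 6 = 6
Collected distinct sums: {-8, -5, -3, 1, 3, 6}
|A +̂ A| = 6
(Reference bound: |A +̂ A| ≥ 2|A| - 3 for |A| ≥ 2, with |A| = 4 giving ≥ 5.)

|A +̂ A| = 6


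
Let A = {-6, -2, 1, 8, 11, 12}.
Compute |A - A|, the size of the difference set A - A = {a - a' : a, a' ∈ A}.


A - A = {a - a' : a, a' ∈ A}; |A| = 6.
Bounds: 2|A|-1 ≤ |A - A| ≤ |A|² - |A| + 1, i.e. 11 ≤ |A - A| ≤ 31.
Note: 0 ∈ A - A always (from a - a). The set is symmetric: if d ∈ A - A then -d ∈ A - A.
Enumerate nonzero differences d = a - a' with a > a' (then include -d):
Positive differences: {1, 3, 4, 7, 10, 11, 13, 14, 17, 18}
Full difference set: {0} ∪ (positive diffs) ∪ (negative diffs).
|A - A| = 1 + 2·10 = 21 (matches direct enumeration: 21).

|A - A| = 21


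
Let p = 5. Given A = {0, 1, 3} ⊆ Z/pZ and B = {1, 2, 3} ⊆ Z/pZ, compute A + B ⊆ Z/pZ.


Work in Z/5Z: reduce every sum a + b modulo 5.
Enumerate all 9 pairs:
a = 0: 0+1=1, 0+2=2, 0+3=3
a = 1: 1+1=2, 1+2=3, 1+3=4
a = 3: 3+1=4, 3+2=0, 3+3=1
Distinct residues collected: {0, 1, 2, 3, 4}
|A + B| = 5 (out of 5 total residues).

A + B = {0, 1, 2, 3, 4}


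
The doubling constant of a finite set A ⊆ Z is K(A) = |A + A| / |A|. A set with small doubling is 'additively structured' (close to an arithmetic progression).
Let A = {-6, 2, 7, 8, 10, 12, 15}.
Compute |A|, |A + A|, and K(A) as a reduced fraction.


|A| = 7.
Compute A + A by enumerating all 49 pairs.
A + A = {-12, -4, 1, 2, 4, 6, 9, 10, 12, 14, 15, 16, 17, 18, 19, 20, 22, 23, 24, 25, 27, 30}, so |A + A| = 22.
K = |A + A| / |A| = 22/7 (already in lowest terms) ≈ 3.1429.
Reference: AP of size 7 gives K = 13/7 ≈ 1.8571; a fully generic set of size 7 gives K ≈ 4.0000.

|A| = 7, |A + A| = 22, K = 22/7.


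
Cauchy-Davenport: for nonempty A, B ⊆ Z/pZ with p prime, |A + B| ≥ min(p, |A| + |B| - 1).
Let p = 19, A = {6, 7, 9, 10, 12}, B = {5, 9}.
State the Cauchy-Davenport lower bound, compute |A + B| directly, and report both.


Cauchy-Davenport: |A + B| ≥ min(p, |A| + |B| - 1) for A, B nonempty in Z/pZ.
|A| = 5, |B| = 2, p = 19.
CD lower bound = min(19, 5 + 2 - 1) = min(19, 6) = 6.
Compute A + B mod 19 directly:
a = 6: 6+5=11, 6+9=15
a = 7: 7+5=12, 7+9=16
a = 9: 9+5=14, 9+9=18
a = 10: 10+5=15, 10+9=0
a = 12: 12+5=17, 12+9=2
A + B = {0, 2, 11, 12, 14, 15, 16, 17, 18}, so |A + B| = 9.
Verify: 9 ≥ 6? Yes ✓.

CD lower bound = 6, actual |A + B| = 9.


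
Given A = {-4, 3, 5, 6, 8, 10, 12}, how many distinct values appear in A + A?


A + A = {a + a' : a, a' ∈ A}; |A| = 7.
General bounds: 2|A| - 1 ≤ |A + A| ≤ |A|(|A|+1)/2, i.e. 13 ≤ |A + A| ≤ 28.
Lower bound 2|A|-1 is attained iff A is an arithmetic progression.
Enumerate sums a + a' for a ≤ a' (symmetric, so this suffices):
a = -4: -4+-4=-8, -4+3=-1, -4+5=1, -4+6=2, -4+8=4, -4+10=6, -4+12=8
a = 3: 3+3=6, 3+5=8, 3+6=9, 3+8=11, 3+10=13, 3+12=15
a = 5: 5+5=10, 5+6=11, 5+8=13, 5+10=15, 5+12=17
a = 6: 6+6=12, 6+8=14, 6+10=16, 6+12=18
a = 8: 8+8=16, 8+10=18, 8+12=20
a = 10: 10+10=20, 10+12=22
a = 12: 12+12=24
Distinct sums: {-8, -1, 1, 2, 4, 6, 8, 9, 10, 11, 12, 13, 14, 15, 16, 17, 18, 20, 22, 24}
|A + A| = 20

|A + A| = 20


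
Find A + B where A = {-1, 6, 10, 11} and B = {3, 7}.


A + B = {a + b : a ∈ A, b ∈ B}.
Enumerate all |A|·|B| = 4·2 = 8 pairs (a, b) and collect distinct sums.
a = -1: -1+3=2, -1+7=6
a = 6: 6+3=9, 6+7=13
a = 10: 10+3=13, 10+7=17
a = 11: 11+3=14, 11+7=18
Collecting distinct sums: A + B = {2, 6, 9, 13, 14, 17, 18}
|A + B| = 7

A + B = {2, 6, 9, 13, 14, 17, 18}


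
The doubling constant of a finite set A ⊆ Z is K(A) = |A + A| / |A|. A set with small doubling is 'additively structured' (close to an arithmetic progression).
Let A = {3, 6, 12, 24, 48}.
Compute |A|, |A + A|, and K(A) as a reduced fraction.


|A| = 5.
Compute A + A by enumerating all 25 pairs.
A + A = {6, 9, 12, 15, 18, 24, 27, 30, 36, 48, 51, 54, 60, 72, 96}, so |A + A| = 15.
K = |A + A| / |A| = 15/5 = 3/1 ≈ 3.0000.
Reference: AP of size 5 gives K = 9/5 ≈ 1.8000; a fully generic set of size 5 gives K ≈ 3.0000.

|A| = 5, |A + A| = 15, K = 15/5 = 3/1.


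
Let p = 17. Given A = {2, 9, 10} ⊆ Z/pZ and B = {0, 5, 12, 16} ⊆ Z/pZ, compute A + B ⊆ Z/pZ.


Work in Z/17Z: reduce every sum a + b modulo 17.
Enumerate all 12 pairs:
a = 2: 2+0=2, 2+5=7, 2+12=14, 2+16=1
a = 9: 9+0=9, 9+5=14, 9+12=4, 9+16=8
a = 10: 10+0=10, 10+5=15, 10+12=5, 10+16=9
Distinct residues collected: {1, 2, 4, 5, 7, 8, 9, 10, 14, 15}
|A + B| = 10 (out of 17 total residues).

A + B = {1, 2, 4, 5, 7, 8, 9, 10, 14, 15}


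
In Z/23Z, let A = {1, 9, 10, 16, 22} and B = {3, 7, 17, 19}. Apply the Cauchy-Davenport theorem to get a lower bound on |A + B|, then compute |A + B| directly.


Cauchy-Davenport: |A + B| ≥ min(p, |A| + |B| - 1) for A, B nonempty in Z/pZ.
|A| = 5, |B| = 4, p = 23.
CD lower bound = min(23, 5 + 4 - 1) = min(23, 8) = 8.
Compute A + B mod 23 directly:
a = 1: 1+3=4, 1+7=8, 1+17=18, 1+19=20
a = 9: 9+3=12, 9+7=16, 9+17=3, 9+19=5
a = 10: 10+3=13, 10+7=17, 10+17=4, 10+19=6
a = 16: 16+3=19, 16+7=0, 16+17=10, 16+19=12
a = 22: 22+3=2, 22+7=6, 22+17=16, 22+19=18
A + B = {0, 2, 3, 4, 5, 6, 8, 10, 12, 13, 16, 17, 18, 19, 20}, so |A + B| = 15.
Verify: 15 ≥ 8? Yes ✓.

CD lower bound = 8, actual |A + B| = 15.


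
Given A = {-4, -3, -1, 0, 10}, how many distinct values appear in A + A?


A + A = {a + a' : a, a' ∈ A}; |A| = 5.
General bounds: 2|A| - 1 ≤ |A + A| ≤ |A|(|A|+1)/2, i.e. 9 ≤ |A + A| ≤ 15.
Lower bound 2|A|-1 is attained iff A is an arithmetic progression.
Enumerate sums a + a' for a ≤ a' (symmetric, so this suffices):
a = -4: -4+-4=-8, -4+-3=-7, -4+-1=-5, -4+0=-4, -4+10=6
a = -3: -3+-3=-6, -3+-1=-4, -3+0=-3, -3+10=7
a = -1: -1+-1=-2, -1+0=-1, -1+10=9
a = 0: 0+0=0, 0+10=10
a = 10: 10+10=20
Distinct sums: {-8, -7, -6, -5, -4, -3, -2, -1, 0, 6, 7, 9, 10, 20}
|A + A| = 14

|A + A| = 14


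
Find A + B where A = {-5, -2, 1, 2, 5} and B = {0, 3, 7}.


A + B = {a + b : a ∈ A, b ∈ B}.
Enumerate all |A|·|B| = 5·3 = 15 pairs (a, b) and collect distinct sums.
a = -5: -5+0=-5, -5+3=-2, -5+7=2
a = -2: -2+0=-2, -2+3=1, -2+7=5
a = 1: 1+0=1, 1+3=4, 1+7=8
a = 2: 2+0=2, 2+3=5, 2+7=9
a = 5: 5+0=5, 5+3=8, 5+7=12
Collecting distinct sums: A + B = {-5, -2, 1, 2, 4, 5, 8, 9, 12}
|A + B| = 9

A + B = {-5, -2, 1, 2, 4, 5, 8, 9, 12}


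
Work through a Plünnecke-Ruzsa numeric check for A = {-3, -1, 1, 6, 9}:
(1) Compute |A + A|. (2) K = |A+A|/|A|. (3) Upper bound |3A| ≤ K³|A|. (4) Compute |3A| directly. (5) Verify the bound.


|A| = 5.
Step 1: Compute A + A by enumerating all 25 pairs.
A + A = {-6, -4, -2, 0, 2, 3, 5, 6, 7, 8, 10, 12, 15, 18}, so |A + A| = 14.
Step 2: Doubling constant K = |A + A|/|A| = 14/5 = 14/5 ≈ 2.8000.
Step 3: Plünnecke-Ruzsa gives |3A| ≤ K³·|A| = (2.8000)³ · 5 ≈ 109.7600.
Step 4: Compute 3A = A + A + A directly by enumerating all triples (a,b,c) ∈ A³; |3A| = 27.
Step 5: Check 27 ≤ 109.7600? Yes ✓.

K = 14/5, Plünnecke-Ruzsa bound K³|A| ≈ 109.7600, |3A| = 27, inequality holds.


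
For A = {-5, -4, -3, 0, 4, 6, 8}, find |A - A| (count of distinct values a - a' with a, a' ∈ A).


A - A = {a - a' : a, a' ∈ A}; |A| = 7.
Bounds: 2|A|-1 ≤ |A - A| ≤ |A|² - |A| + 1, i.e. 13 ≤ |A - A| ≤ 43.
Note: 0 ∈ A - A always (from a - a). The set is symmetric: if d ∈ A - A then -d ∈ A - A.
Enumerate nonzero differences d = a - a' with a > a' (then include -d):
Positive differences: {1, 2, 3, 4, 5, 6, 7, 8, 9, 10, 11, 12, 13}
Full difference set: {0} ∪ (positive diffs) ∪ (negative diffs).
|A - A| = 1 + 2·13 = 27 (matches direct enumeration: 27).

|A - A| = 27


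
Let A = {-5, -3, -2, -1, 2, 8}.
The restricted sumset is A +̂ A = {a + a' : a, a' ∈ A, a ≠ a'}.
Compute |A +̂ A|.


Restricted sumset: A +̂ A = {a + a' : a ∈ A, a' ∈ A, a ≠ a'}.
Equivalently, take A + A and drop any sum 2a that is achievable ONLY as a + a for a ∈ A (i.e. sums representable only with equal summands).
Enumerate pairs (a, a') with a < a' (symmetric, so each unordered pair gives one sum; this covers all a ≠ a'):
  -5 + -3 = -8
  -5 + -2 = -7
  -5 + -1 = -6
  -5 + 2 = -3
  -5 + 8 = 3
  -3 + -2 = -5
  -3 + -1 = -4
  -3 + 2 = -1
  -3 + 8 = 5
  -2 + -1 = -3
  -2 + 2 = 0
  -2 + 8 = 6
  -1 + 2 = 1
  -1 + 8 = 7
  2 + 8 = 10
Collected distinct sums: {-8, -7, -6, -5, -4, -3, -1, 0, 1, 3, 5, 6, 7, 10}
|A +̂ A| = 14
(Reference bound: |A +̂ A| ≥ 2|A| - 3 for |A| ≥ 2, with |A| = 6 giving ≥ 9.)

|A +̂ A| = 14


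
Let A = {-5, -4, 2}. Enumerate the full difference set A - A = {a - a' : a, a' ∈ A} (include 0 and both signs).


A - A = {a - a' : a, a' ∈ A}.
Compute a - a' for each ordered pair (a, a'):
a = -5: -5--5=0, -5--4=-1, -5-2=-7
a = -4: -4--5=1, -4--4=0, -4-2=-6
a = 2: 2--5=7, 2--4=6, 2-2=0
Collecting distinct values (and noting 0 appears from a-a):
A - A = {-7, -6, -1, 0, 1, 6, 7}
|A - A| = 7

A - A = {-7, -6, -1, 0, 1, 6, 7}


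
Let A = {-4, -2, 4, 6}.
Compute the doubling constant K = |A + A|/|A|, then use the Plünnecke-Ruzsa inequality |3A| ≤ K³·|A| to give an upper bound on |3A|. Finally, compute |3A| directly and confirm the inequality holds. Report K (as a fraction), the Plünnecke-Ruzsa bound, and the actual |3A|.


|A| = 4.
Step 1: Compute A + A by enumerating all 16 pairs.
A + A = {-8, -6, -4, 0, 2, 4, 8, 10, 12}, so |A + A| = 9.
Step 2: Doubling constant K = |A + A|/|A| = 9/4 = 9/4 ≈ 2.2500.
Step 3: Plünnecke-Ruzsa gives |3A| ≤ K³·|A| = (2.2500)³ · 4 ≈ 45.5625.
Step 4: Compute 3A = A + A + A directly by enumerating all triples (a,b,c) ∈ A³; |3A| = 16.
Step 5: Check 16 ≤ 45.5625? Yes ✓.

K = 9/4, Plünnecke-Ruzsa bound K³|A| ≈ 45.5625, |3A| = 16, inequality holds.
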